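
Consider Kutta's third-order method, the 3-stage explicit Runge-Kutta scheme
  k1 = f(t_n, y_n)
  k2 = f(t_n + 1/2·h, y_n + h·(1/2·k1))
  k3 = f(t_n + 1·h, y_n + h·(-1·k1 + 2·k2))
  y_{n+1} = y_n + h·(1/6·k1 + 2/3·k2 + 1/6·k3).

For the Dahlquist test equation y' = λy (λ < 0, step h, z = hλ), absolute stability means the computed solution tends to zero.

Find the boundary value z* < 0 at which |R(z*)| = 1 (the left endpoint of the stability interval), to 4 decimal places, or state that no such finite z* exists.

Set f=λy, z=hλ:
  order 3, 3-stage ⇒ R(z)=1+z+z^2/2+z^3/6
  (e.g. R(-1.24)=0.21103, |R|=0.21103)

Boundary: |R(x)|=1, x<0.
x=-1.24: |R|=0.2110
|R(-2.85)|=1.6469 |R(-1.93)|=0.2657 |R(-1.33)|=0.1623
Bisect:
  x_lo=-3.1499 |R|=2.3977  x_hi=-0.1976 |R|=0.8206
  mid=-1.67374 |R|=0.05451 →hi
  mid=-2.41180 |R|=0.84157 →hi
  mid=-2.78083 |R|=1.49836 →lo
  mid=-2.59632 |R|=1.14279 →lo
  mid=-2.50406 |R|=0.98578 →hi
  mid=-2.55019 |R|=1.06263 →lo
  mid=-2.52712 |R|=1.02380 →lo
  mid=-2.51559 |R|=1.00469 →lo
  mid=-2.50983 |R|=0.99521 →hi
  ...
  [-2.51289,-2.51271] ⇒ x*=-2.5127
So |R|<1 on (-2.5127, 0).

left endpoint -2.5127.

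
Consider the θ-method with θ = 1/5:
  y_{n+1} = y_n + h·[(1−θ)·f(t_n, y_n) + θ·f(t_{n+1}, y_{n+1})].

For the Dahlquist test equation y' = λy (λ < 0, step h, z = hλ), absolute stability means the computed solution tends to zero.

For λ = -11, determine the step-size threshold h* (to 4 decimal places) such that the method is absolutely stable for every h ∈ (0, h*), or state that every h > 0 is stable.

(-3.3333,0); λ=-11 ⇒ h* = (10/3)/11 = 0.3030.

With y'=λy (z=hλ):
  y_{n+1} = y_n + z·[4/5·y_n + 1/5·y_{n+1}] ⇒ (1 − 1/5z)y_{n+1} = (1 + 4/5z)y_n
  Hence R(z) = (1 + 4/5z)/(1 − 1/5z).

Need |R(x)|<1, x<0.
x=-1.52: |R|=0.1656
R=−1: 1+4/5x = −1+1/5x ⇒ -3/5x=2 ⇒ x=2/(-3/5)=-3.3333
Confirm numerically:
  x=-2.420: |R|=0.63073 <1
  x=-1.982: |R|=0.41936 <1
  x=-1.911: |R|=0.38258 <1
  x=-1.728: |R|=0.28419 <1
  x=-3.828: |R|=1.16810 >1
  x=-3.726: |R|=1.13500 >1
Interval (-3.3333, 0).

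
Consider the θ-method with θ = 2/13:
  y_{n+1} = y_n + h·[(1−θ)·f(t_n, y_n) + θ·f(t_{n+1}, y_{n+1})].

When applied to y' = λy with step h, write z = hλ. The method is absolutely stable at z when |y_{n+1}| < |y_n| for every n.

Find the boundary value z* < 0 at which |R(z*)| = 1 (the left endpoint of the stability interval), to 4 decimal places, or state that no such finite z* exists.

z* = -2.8889.

On y'=λy, z=hλ:
  y_{n+1} = y_n + z·[11/13·y_n + 2/13·y_{n+1}] ⇒ (1 − 2/13z)y_{n+1} = (1 + 11/13z)y_n
  ⇒ R(z) = (1 + 11/13z)/(1 − 2/13z).

Find x<0 with |R(x)|<1.
x=-0.99: |R|=0.1409
R=−1: 1+11/13x = −1+2/13x ⇒ -9/13x=2 ⇒ x=2/(-9/13)=-2.8889
Confirm numerically:
  x=-2.393: |R|=0.74907 <1
  x=-2.362: |R|=0.73245 <1
  x=-1.564: |R|=0.26066 <1
  x=-3.175: |R|=1.13307 >1
  x=-3.088: |R|=1.09345 >1
  x=-2.930: |R|=1.01962 >1
So |R|<1 on (-2.8889, 0).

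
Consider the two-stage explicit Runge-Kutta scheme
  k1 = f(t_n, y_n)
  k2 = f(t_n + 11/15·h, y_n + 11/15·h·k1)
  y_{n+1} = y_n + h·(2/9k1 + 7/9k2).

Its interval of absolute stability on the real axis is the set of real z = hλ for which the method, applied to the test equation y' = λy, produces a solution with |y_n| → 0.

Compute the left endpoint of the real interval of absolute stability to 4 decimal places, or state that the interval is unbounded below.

z* = -1.7532.

Set f=λy, z=hλ:
  k1=λy_n ⇒ h·k1=z·y_n;  k2=λ(1+11/15z)y_n ⇒ h·k2=z(1+11/15z)y_n
  y_{n+1}/y_n = 1 + 2/9z + 7/9z(1+11/15z) = 1 + z + 77/135z²
  ⇒ R(z) = 1 + z + 77/135z².

Boundary: |R(x)|=1, x<0.
x=-0.72: |R|=0.5757
R=1: x+77/135x²=0 ⇒ x=−135/77=-1.7532; min R=1−1/(4·77/135)=0.5617>−1
Confirm numerically:
  x=-1.385: |R|=0.70910 <1
  x=-1.376: |R|=0.70393 <1
  x=-1.216: |R|=0.62738 <1
  x=-0.825: |R|=0.56321 <1
  x=-2.340: |R|=1.78312 >1
  x=-1.865: |R|=1.11888 >1
  x=-1.797: |R|=1.04485 >1
So |R|<1 on (-1.7532, 0).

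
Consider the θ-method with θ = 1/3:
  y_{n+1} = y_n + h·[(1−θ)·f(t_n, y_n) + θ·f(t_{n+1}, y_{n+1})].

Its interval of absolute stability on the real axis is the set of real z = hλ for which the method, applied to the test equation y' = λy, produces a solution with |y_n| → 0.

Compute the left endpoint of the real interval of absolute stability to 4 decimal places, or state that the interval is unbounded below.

left endpoint -6.0000.

Set f=λy, z=hλ:
  y_{n+1} = y_n + z·[2/3·y_n + 1/3·y_{n+1}] ⇒ (1 − 1/3z)y_{n+1} = (1 + 2/3z)y_n
  R(z) = (1 + 2/3z)/(1 − 1/3z).

Solve |R(x)|<1 on ℝ⁻.
x=-0.77: |R|=0.3873
R=−1: 1+2/3x = −1+1/3x ⇒ -1/3x=2 ⇒ x=2/(-1/3)=-6.0000
Confirm numerically:
  x=-5.824: |R|=0.98005 <1
  x=-4.437: |R|=0.78983 <1
  x=-2.691: |R|=0.41856 <1
  x=-2.681: |R|=0.41577 <1
  x=-6.506: |R|=1.05323 >1
  x=-6.472: |R|=1.04983 >1
  x=-6.227: |R|=1.02460 >1
Interval (-6.0000, 0).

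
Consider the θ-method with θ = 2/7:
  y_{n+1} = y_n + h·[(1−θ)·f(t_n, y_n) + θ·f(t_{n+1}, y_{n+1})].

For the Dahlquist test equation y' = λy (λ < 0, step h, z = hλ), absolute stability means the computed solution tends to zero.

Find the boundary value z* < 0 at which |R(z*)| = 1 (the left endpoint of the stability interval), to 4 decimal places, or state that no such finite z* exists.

z* = -4.6667.

On y'=λy, z=hλ:
  y_{n+1} = y_n + z·[5/7·y_n + 2/7·y_{n+1}] ⇒ (1 − 2/7z)y_{n+1} = (1 + 5/7z)y_n
  Hence R(z) = (1 + 5/7z)/(1 − 2/7z).

Solve |R(x)|<1 on ℝ⁻.
x=-1.61: |R|=0.1027
R=−1: 1+5/7x = −1+2/7x ⇒ -3/7x=2 ⇒ x=2/(-3/7)=-4.6667
Confirm numerically:
  x=-4.426: |R|=0.95445 <1
  x=-3.391: |R|=0.72232 <1
  x=-2.858: |R|=0.57329 <1
  x=-2.096: |R|=0.31094 <1
  x=-5.056: |R|=1.06826 >1
  x=-4.903: |R|=1.04219 >1
So |R|<1 on (-4.6667, 0).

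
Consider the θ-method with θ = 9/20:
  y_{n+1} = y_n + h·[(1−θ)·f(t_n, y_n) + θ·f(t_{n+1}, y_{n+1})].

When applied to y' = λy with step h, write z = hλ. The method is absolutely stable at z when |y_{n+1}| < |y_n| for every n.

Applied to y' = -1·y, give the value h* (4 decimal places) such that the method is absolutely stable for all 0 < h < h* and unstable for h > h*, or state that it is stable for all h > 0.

Set f=λy, z=hλ:
  y_{n+1} = y_n + z·[11/20·y_n + 9/20·y_{n+1}] ⇒ (1 − 9/20z)y_{n+1} = (1 + 11/20z)y_n
  ⇒ R(z) = (1 + 11/20z)/(1 − 9/20z).

Solve |R(x)|<1 on ℝ⁻.
x=-1.07: |R|=0.2778
R=−1: 1+11/20x = −1+9/20x ⇒ -1/10x=2 ⇒ x=2/(-1/10)=-20.0000
Confirm numerically:
  x=-19.331: |R|=0.99310 <1
  x=-13.570: |R|=0.90952 <1
  x=-13.417: |R|=0.90646 <1
  x=-20.137: |R|=1.00136 >1
  x=-20.134: |R|=1.00133 >1
  x=-20.128: |R|=1.00127 >1
So |R|<1 on (-20.0000, 0).

(-20.0000,0); λ=-1 ⇒ h* = (20)/1 = 20.0000.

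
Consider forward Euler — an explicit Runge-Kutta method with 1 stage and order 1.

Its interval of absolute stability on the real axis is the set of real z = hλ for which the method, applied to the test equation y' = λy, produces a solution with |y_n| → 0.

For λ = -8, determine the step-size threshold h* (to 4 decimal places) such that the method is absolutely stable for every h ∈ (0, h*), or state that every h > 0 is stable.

On y'=λy, z=hλ:
  order 1, 1-stage ⇒ R(z)=1+z
  (e.g. R(-0.72)=0.28000, |R|=0.28000)

Boundary: |R(x)|=1, x<0.
x=-0.72: |R|=0.2800
|R(-2.36)|=1.3600 |R(-1.55)|=0.5500 |R(-0.58)|=0.4200
Bisect:
  x_lo=-2.7540 |R|=1.7540  x_hi=-0.3879 |R|=0.6121
  mid=-1.57098 |R|=0.57098 →hi
  mid=-2.16251 |R|=1.16251 →lo
  mid=-1.86675 |R|=0.86675 →hi
  mid=-2.01463 |R|=1.01463 →lo
  mid=-1.94069 |R|=0.94069 →hi
  mid=-1.97766 |R|=0.97766 →hi
  mid=-1.99615 |R|=0.99615 →hi
  mid=-2.00539 |R|=1.00539 →lo
  ...
  [-2.00005,-1.99990] ⇒ x*=-2.0000
Interval (-2.0000, 0).

(-2.0000,0); λ=-8 ⇒ h* = 0.2500.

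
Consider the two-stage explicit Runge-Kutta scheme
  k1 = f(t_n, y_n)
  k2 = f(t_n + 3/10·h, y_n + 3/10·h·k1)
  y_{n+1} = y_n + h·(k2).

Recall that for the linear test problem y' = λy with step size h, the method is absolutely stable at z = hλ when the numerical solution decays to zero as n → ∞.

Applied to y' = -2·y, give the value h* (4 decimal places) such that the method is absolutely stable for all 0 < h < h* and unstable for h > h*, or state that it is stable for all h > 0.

With y'=λy (z=hλ):
  k1=λy_n ⇒ h·k1=z·y_n;  k2=λ(1+3/10z)y_n ⇒ h·k2=z(1+3/10z)y_n
  y_{n+1}/y_n = 1 + z(1+3/10z) = 1 + z + 3/10z²
  ⇒ R(z) = 1 + z + 3/10z².

Solve |R(x)|<1 on ℝ⁻.
x=-0.45: |R|=0.6108
R=1: x+3/10x²=0 ⇒ x=−10/3=-3.3333; min R=1−1/(4·3/10)=0.1667>−1
Confirm numerically:
  x=-3.209: |R|=0.88030 <1
  x=-2.323: |R|=0.29590 <1
  x=-1.762: |R|=0.16939 <1
  x=-3.816: |R|=1.55256 >1
  x=-3.800: |R|=1.53200 >1
  x=-3.763: |R|=1.48505 >1
Stable set (-3.3333, 0).

(-3.3333,0); λ=-2 ⇒ h* = (10/3)/2 = 1.6667.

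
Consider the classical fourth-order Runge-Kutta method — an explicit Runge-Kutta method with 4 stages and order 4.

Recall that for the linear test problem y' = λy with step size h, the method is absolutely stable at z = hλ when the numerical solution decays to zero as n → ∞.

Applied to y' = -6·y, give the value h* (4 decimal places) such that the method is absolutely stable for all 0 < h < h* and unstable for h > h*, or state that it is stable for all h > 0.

(-2.7853,0); λ=-6 ⇒ h* = 0.4642.

On y'=λy, z=hλ:
  order 4, 4-stage ⇒ R(z)=1+z+z^2/2+z^3/6+z^4/24
  (e.g. R(-1.02)=0.36843, |R|=0.36843)

Boundary: |R(x)|=1, x<0.
x=-1.02: |R|=0.3684
|R(-2.85)|=1.1020 |R(-2.48)|=0.6292 |R(-0.52)|=0.5948
Bisect:
  x_lo=-3.2295 |R|=1.9040  x_hi=-0.2098 |R|=0.8108
  mid=-1.71964 |R|=0.27577 →hi
  mid=-2.47457 |R|=0.62406 →hi
  mid=-2.85204 |R|=1.10539 →lo
  mid=-2.66331 |R|=0.83113 →hi
  mid=-2.75767 |R|=0.95915 →hi
  mid=-2.80486 |R|=1.02990 →lo
  mid=-2.78127 |R|=0.99394 →hi
  ...
  [-2.78532,-2.78514] ⇒ x*=-2.7853
Interval (-2.7853, 0).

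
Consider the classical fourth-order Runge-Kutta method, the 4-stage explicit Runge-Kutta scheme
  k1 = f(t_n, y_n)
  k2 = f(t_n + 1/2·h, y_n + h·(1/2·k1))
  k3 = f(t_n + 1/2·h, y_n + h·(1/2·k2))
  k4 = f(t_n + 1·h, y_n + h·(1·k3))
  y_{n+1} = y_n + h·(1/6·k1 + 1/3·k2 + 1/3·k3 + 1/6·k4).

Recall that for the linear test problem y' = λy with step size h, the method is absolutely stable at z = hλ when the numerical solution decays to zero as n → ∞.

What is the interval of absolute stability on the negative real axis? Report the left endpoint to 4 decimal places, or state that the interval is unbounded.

On y'=λy, z=hλ:
  order 4, 4-stage ⇒ R(z)=1+z+z^2/2+z^3/6+z^4/24
  (e.g. R(-1.16)=0.32809, |R|=0.32809)

Solve |R(x)|<1 on ℝ⁻.
x=-1.16: |R|=0.3281
|R(-2.82)|=1.0536 |R(-1.41)|=0.2815 |R(-0.57)|=0.5660
Bisect:
  x_lo=-3.0875 |R|=1.5599  x_hi=-0.2555 |R|=0.7746
  mid=-1.67149 |R|=0.27237 →hi
  mid=-2.37951 |R|=0.54182 →hi
  mid=-2.73352 |R|=0.92470 →hi
  mid=-2.91052 |R|=1.20581 →lo
  mid=-2.82202 |R|=1.05680 →lo
  mid=-2.77777 |R|=0.98871 →hi
  mid=-2.79989 |R|=1.02224 →lo
  mid=-2.78883 |R|=1.00535 →lo
  mid=-2.78330 |R|=0.99700 →hi
  ...
  [-2.78537,-2.78520] ⇒ x*=-2.7853
Interval (-2.7853, 0).

z∈(-2.7853,0).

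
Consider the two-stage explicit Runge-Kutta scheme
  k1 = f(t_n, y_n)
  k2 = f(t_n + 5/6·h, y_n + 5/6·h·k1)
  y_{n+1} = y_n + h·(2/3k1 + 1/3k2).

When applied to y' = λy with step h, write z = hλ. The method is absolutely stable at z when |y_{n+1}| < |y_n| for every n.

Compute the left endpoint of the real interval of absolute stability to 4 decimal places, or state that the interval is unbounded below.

With y'=λy (z=hλ):
  k1=λy_n ⇒ h·k1=z·y_n;  k2=λ(1+5/6z)y_n ⇒ h·k2=z(1+5/6z)y_n
  y_{n+1}/y_n = 1 + 2/3z + 1/3z(1+5/6z) = 1 + z + 5/18z²
  so R(z) = 1 + z + 5/18z².

Solve |R(x)|<1 on ℝ⁻.
x=-1.71: |R|=0.1023
R=1: x+5/18x²=0 ⇒ x=−18/5=-3.6000; min R=1−1/(4·5/18)=0.1000>−1
Confirm numerically:
  x=-2.945: |R|=0.46417 <1
  x=-2.259: |R|=0.15852 <1
  x=-1.911: |R|=0.10342 <1
  x=-3.937: |R|=1.36855 >1
  x=-3.727: |R|=1.13148 >1
Stable set (-3.6000, 0).

z* = -3.6000.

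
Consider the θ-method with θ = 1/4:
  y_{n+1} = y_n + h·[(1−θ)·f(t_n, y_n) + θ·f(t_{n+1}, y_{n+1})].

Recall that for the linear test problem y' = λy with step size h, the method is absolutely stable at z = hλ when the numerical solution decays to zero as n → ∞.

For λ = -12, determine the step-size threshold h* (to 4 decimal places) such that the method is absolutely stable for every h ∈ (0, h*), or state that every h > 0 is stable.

On y'=λy, z=hλ:
  y_{n+1} = y_n + z·[3/4·y_n + 1/4·y_{n+1}] ⇒ (1 − 1/4z)y_{n+1} = (1 + 3/4z)y_n
  R(z) = (1 + 3/4z)/(1 − 1/4z).

Need |R(x)|<1, x<0.
x=-1.31: |R|=0.0132
R=−1: 1+3/4x = −1+1/4x ⇒ -1/2x=2 ⇒ x=2/(-1/2)=-4.0000
Confirm numerically:
  x=-3.356: |R|=0.82490 <1
  x=-1.921: |R|=0.29775 <1
  x=-1.796: |R|=0.23948 <1
  x=-4.523: |R|=1.12273 >1
  x=-4.099: |R|=1.02445 >1
  x=-4.043: |R|=1.01069 >1
Stable set (-4.0000, 0).

(-4.0000,0); λ=-12 ⇒ h* = (4)/12 = 0.3333.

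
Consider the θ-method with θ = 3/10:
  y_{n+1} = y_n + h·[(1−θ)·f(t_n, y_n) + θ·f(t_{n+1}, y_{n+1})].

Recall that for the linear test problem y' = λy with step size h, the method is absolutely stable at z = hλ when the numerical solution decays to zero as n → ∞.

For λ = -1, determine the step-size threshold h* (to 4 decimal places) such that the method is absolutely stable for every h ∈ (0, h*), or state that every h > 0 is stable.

(-5.0000,0); λ=-1 ⇒ h* = (5)/1 = 5.0000.

With y'=λy (z=hλ):
  y_{n+1} = y_n + z·[7/10·y_n + 3/10·y_{n+1}] ⇒ (1 − 3/10z)y_{n+1} = (1 + 7/10z)y_n
  ⇒ R(z) = (1 + 7/10z)/(1 − 3/10z).

Find x<0 with |R(x)|<1.
x=-0.33: |R|=0.6997
R=−1: 1+7/10x = −1+3/10x ⇒ -2/5x=2 ⇒ x=2/(-2/5)=-5.0000
Confirm numerically:
  x=-4.392: |R|=0.89506 <1
  x=-3.610: |R|=0.73308 <1
  x=-2.362: |R|=0.38242 <1
  x=-5.568: |R|=1.08508 >1
  x=-5.460: |R|=1.06975 >1
Stable set (-5.0000, 0).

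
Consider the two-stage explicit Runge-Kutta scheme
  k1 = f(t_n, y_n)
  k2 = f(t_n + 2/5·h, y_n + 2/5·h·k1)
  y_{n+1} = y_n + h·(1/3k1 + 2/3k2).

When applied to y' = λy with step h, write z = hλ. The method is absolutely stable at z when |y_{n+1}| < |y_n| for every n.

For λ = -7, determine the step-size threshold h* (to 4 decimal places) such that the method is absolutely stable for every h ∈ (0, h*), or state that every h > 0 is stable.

(-3.7500,0); λ=-7 ⇒ h* = (15/4)/7 = 0.5357.

On y'=λy, z=hλ:
  k1=λy_n ⇒ h·k1=z·y_n;  k2=λ(1+2/5z)y_n ⇒ h·k2=z(1+2/5z)y_n
  y_{n+1}/y_n = 1 + 1/3z + 2/3z(1+2/5z) = 1 + z + 4/15z²
  ⇒ R(z) = 1 + z + 4/15z².

Boundary: |R(x)|=1, x<0.
x=-0.69: |R|=0.4370
R=1: x+4/15x²=0 ⇒ x=−15/4=-3.7500; min R=1−1/(4·4/15)=0.0625>−1
Confirm numerically:
  x=-3.498: |R|=0.76493 <1
  x=-2.910: |R|=0.34816 <1
  x=-2.394: |R|=0.13433 <1
  x=-2.091: |R|=0.07494 <1
  x=-4.225: |R|=1.53517 >1
  x=-4.002: |R|=1.26893 >1
Stable set (-3.7500, 0).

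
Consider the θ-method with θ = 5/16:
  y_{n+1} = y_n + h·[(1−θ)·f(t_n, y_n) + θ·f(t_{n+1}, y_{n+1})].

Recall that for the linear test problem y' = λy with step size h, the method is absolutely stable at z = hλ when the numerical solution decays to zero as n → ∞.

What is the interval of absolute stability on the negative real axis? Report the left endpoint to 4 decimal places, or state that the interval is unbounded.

z∈(-5.3333,0).

With y'=λy (z=hλ):
  y_{n+1} = y_n + z·[11/16·y_n + 5/16·y_{n+1}] ⇒ (1 − 5/16z)y_{n+1} = (1 + 11/16z)y_n
  so R(z) = (1 + 11/16z)/(1 − 5/16z).

Need |R(x)|<1, x<0.
x=-0.38: |R|=0.6603
R=−1: 1+11/16x = −1+5/16x ⇒ -3/8x=2 ⇒ x=2/(-3/8)=-5.3333
Confirm numerically:
  x=-5.271: |R|=0.99117 <1
  x=-4.618: |R|=0.89020 <1
  x=-3.153: |R|=0.58816 <1
  x=-2.596: |R|=0.43326 <1
  x=-5.864: |R|=1.07026 >1
  x=-5.845: |R|=1.06788 >1
  x=-5.430: |R|=1.01344 >1
So |R|<1 on (-5.3333, 0).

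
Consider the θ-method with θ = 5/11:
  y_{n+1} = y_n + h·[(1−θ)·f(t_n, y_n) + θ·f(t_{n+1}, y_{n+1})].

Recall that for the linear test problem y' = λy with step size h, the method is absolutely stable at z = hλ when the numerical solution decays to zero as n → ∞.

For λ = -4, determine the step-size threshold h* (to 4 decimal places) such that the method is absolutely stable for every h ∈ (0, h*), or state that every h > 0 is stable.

(-22.0000,0); λ=-4 ⇒ h* = (22)/4 = 5.5000.

Set f=λy, z=hλ:
  y_{n+1} = y_n + z·[6/11·y_n + 5/11·y_{n+1}] ⇒ (1 − 5/11z)y_{n+1} = (1 + 6/11z)y_n
  ⇒ R(z) = (1 + 6/11z)/(1 − 5/11z).

Boundary: |R(x)|=1, x<0.
x=-1.31: |R|=0.1789
R=−1: 1+6/11x = −1+5/11x ⇒ -1/11x=2 ⇒ x=2/(-1/11)=-22.0000
Confirm numerically:
  x=-19.164: |R|=0.97345 <1
  x=-13.813: |R|=0.89775 <1
  x=-12.097: |R|=0.86147 <1
  x=-9.442: |R|=0.78426 <1
  x=-22.594: |R|=1.00479 >1
  x=-22.559: |R|=1.00452 >1
  x=-22.526: |R|=1.00425 >1
Interval (-22.0000, 0).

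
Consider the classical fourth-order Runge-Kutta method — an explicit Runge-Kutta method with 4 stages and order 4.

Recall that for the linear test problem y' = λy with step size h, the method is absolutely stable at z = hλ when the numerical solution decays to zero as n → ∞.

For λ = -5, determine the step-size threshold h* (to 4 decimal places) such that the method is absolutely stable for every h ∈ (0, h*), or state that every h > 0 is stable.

With y'=λy (z=hλ):
  order 4, 4-stage ⇒ R(z)=1+z+z^2/2+z^3/6+z^4/24
  (e.g. R(-0.42)=0.65715, |R|=0.65715)

Need |R(x)|<1, x<0.
x=-0.42: |R|=0.6571
|R(-1.86)|=0.2960 |R(-1.69)|=0.2735 |R(-0.97)|=0.3852
Bisect:
  x_lo=-3.1412 |R|=1.6832  x_hi=-0.2292 |R|=0.7952
  mid=-1.68518 |R|=0.27316 →hi
  mid=-2.41317 |R|=0.56938 →hi
  mid=-2.77716 |R|=0.98780 →hi
  mid=-2.95915 |R|=1.29537 →lo
  mid=-2.86816 |R|=1.13229 →lo
  mid=-2.82266 |R|=1.05781 →lo
  mid=-2.79991 |R|=1.02226 →lo
  mid=-2.78853 |R|=1.00490 →lo
  mid=-2.78285 |R|=0.99632 →hi
  ...
  [-2.78533,-2.78516] ⇒ x*=-2.7853
Interval (-2.7853, 0).

(-2.7853,0); λ=-5 ⇒ h* = 0.5571.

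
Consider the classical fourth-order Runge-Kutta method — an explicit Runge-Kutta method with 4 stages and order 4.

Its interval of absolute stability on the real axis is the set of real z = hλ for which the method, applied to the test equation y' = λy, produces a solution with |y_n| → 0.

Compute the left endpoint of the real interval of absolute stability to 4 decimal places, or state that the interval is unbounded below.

On y'=λy, z=hλ:
  order 4, 4-stage ⇒ R(z)=1+z+z^2/2+z^3/6+z^4/24
  (e.g. R(-0.32)=0.72618, |R|=0.72618)

Need |R(x)|<1, x<0.
x=-0.32: |R|=0.7262
|R(-2.67)|=0.8396 |R(-1.27)|=0.3034 |R(-0.88)|=0.4186
Bisect:
  x_lo=-3.3236 |R|=2.1648  x_hi=-0.0562 |R|=0.9454
  mid=-1.68989 |R|=0.27346 →hi
  mid=-2.50674 |R|=0.65507 →hi
  mid=-2.91516 |R|=1.21412 →lo
  mid=-2.71095 |R|=0.89358 →hi
  mid=-2.81306 |R|=1.04267 →lo
  mid=-2.76200 |R|=0.96545 →hi
  mid=-2.78753 |R|=1.00337 →lo
  mid=-2.77477 |R|=0.98424 →hi
  mid=-2.78115 |R|=0.99377 →hi
  mid=-2.78434 |R|=0.99856 →hi
  ...
  [-2.78533,-2.78514] ⇒ x*=-2.7853
So |R|<1 on (-2.7853, 0).

z* = -2.7853.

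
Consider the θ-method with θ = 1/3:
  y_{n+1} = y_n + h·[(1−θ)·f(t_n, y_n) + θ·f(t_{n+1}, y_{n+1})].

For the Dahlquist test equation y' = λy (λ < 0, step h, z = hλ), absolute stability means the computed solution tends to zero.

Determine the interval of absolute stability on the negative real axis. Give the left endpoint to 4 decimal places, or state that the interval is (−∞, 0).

(-6.0000, 0).

With y'=λy (z=hλ):
  y_{n+1} = y_n + z·[2/3·y_n + 1/3·y_{n+1}] ⇒ (1 − 1/3z)y_{n+1} = (1 + 2/3z)y_n
  ⇒ R(z) = (1 + 2/3z)/(1 − 1/3z).

Need |R(x)|<1, x<0.
x=-1: |R|=0.2500
R=−1: 1+2/3x = −1+1/3x ⇒ -1/3x=2 ⇒ x=2/(-1/3)=-6.0000
Confirm numerically:
  x=-4.919: |R|=0.86349 <1
  x=-4.580: |R|=0.81266 <1
  x=-3.165: |R|=0.54015 <1
  x=-3.108: |R|=0.52652 <1
  x=-6.329: |R|=1.03527 >1
  x=-6.211: |R|=1.02291 >1
Stable set (-6.0000, 0).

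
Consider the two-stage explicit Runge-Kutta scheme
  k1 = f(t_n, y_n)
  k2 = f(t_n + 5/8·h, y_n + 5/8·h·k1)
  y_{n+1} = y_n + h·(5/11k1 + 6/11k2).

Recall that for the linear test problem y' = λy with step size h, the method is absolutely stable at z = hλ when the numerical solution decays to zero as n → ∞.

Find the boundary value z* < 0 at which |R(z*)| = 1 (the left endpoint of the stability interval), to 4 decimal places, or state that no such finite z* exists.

left endpoint -2.9333.

With y'=λy (z=hλ):
  k1=λy_n ⇒ h·k1=z·y_n;  k2=λ(1+5/8z)y_n ⇒ h·k2=z(1+5/8z)y_n
  y_{n+1}/y_n = 1 + 5/11z + 6/11z(1+5/8z) = 1 + z + 15/44z²
  ⇒ R(z) = 1 + z + 15/44z².

Need |R(x)|<1, x<0.
x=-0.44: |R|=0.6260
R=1: x+15/44x²=0 ⇒ x=−44/15=-2.9333; min R=1−1/(4·15/44)=0.2667>−1
Confirm numerically:
  x=-2.482: |R|=0.61811 <1
  x=-1.943: |R|=0.34402 <1
  x=-1.861: |R|=0.31968 <1
  x=-1.793: |R|=0.30297 <1
  x=-3.485: |R|=1.65542 >1
  x=-3.289: |R|=1.39879 >1
  x=-2.954: |R|=1.02081 >1
So |R|<1 on (-2.9333, 0).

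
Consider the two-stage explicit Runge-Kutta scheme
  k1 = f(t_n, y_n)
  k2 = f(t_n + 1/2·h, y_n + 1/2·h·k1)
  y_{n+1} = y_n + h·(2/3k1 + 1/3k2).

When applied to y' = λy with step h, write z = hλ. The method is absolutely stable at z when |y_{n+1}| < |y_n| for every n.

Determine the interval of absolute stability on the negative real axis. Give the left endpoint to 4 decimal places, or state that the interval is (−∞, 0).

z∈(-6.0000,0).

On y'=λy, z=hλ:
  k1=λy_n ⇒ h·k1=z·y_n;  k2=λ(1+1/2z)y_n ⇒ h·k2=z(1+1/2z)y_n
  y_{n+1}/y_n = 1 + 2/3z + 1/3z(1+1/2z) = 1 + z + 1/6z²
  so R(z) = 1 + z + 1/6z².

Solve |R(x)|<1 on ℝ⁻.
x=-1.42: |R|=0.0839
R=1: x+1/6x²=0 ⇒ x=−6=-6.0000; min R=1−1/(4·1/6)=-0.5000>−1
Confirm numerically:
  x=-4.220: |R|=0.25193 <1
  x=-3.757: |R|=0.40449 <1
  x=-3.435: |R|=0.46846 <1
  x=-2.549: |R|=0.46610 <1
  x=-6.469: |R|=1.50566 >1
  x=-6.240: |R|=1.24960 >1
  x=-6.215: |R|=1.22270 >1
So |R|<1 on (-6.0000, 0).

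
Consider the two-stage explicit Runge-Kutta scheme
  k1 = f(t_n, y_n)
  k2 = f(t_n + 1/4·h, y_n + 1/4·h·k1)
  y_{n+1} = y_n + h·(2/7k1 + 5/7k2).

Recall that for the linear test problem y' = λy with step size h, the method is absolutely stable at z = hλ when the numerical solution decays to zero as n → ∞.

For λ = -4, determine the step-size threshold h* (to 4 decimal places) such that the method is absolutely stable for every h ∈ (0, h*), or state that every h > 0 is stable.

With y'=λy (z=hλ):
  k1=λy_n ⇒ h·k1=z·y_n;  k2=λ(1+1/4z)y_n ⇒ h·k2=z(1+1/4z)y_n
  y_{n+1}/y_n = 1 + 2/7z + 5/7z(1+1/4z) = 1 + z + 5/28z²
  R(z) = 1 + z + 5/28z².

Solve |R(x)|<1 on ℝ⁻.
x=-0.66: |R|=0.4178
R=1: x+5/28x²=0 ⇒ x=−28/5=-5.6000; min R=1−1/(4·5/28)=-0.4000>−1
Confirm numerically:
  x=-5.119: |R|=0.56031 <1
  x=-4.696: |R|=0.24193 <1
  x=-3.298: |R|=0.35571 <1
  x=-2.298: |R|=0.35500 <1
  x=-6.043: |R|=1.47804 >1
  x=-5.860: |R|=1.27207 >1
  x=-5.808: |R|=1.21573 >1
Stable set (-5.6000, 0).

(-5.6000,0); λ=-4 ⇒ h* = (28/5)/4 = 1.4000.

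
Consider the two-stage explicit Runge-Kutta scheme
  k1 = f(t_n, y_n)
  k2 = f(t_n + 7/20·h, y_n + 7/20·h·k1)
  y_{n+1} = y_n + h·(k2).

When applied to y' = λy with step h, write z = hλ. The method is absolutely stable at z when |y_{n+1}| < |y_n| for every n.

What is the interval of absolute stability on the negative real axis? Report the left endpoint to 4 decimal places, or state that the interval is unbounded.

(-2.8571, 0).

On y'=λy, z=hλ:
  k1=λy_n ⇒ h·k1=z·y_n;  k2=λ(1+7/20z)y_n ⇒ h·k2=z(1+7/20z)y_n
  y_{n+1}/y_n = 1 + z(1+7/20z) = 1 + z + 7/20z²
  Hence R(z) = 1 + z + 7/20z².

Solve |R(x)|<1 on ℝ⁻.
x=-0.62: |R|=0.5145
R=1: x+7/20x²=0 ⇒ x=−20/7=-2.8571; min R=1−1/(4·7/20)=0.2857>−1
Confirm numerically:
  x=-2.377: |R|=0.60055 <1
  x=-1.719: |R|=0.31524 <1
  x=-1.246: |R|=0.29738 <1
  x=-1.176: |R|=0.30804 <1
  x=-3.008: |R|=1.15882 >1
  x=-2.914: |R|=1.05799 >1
Stable set (-2.8571, 0).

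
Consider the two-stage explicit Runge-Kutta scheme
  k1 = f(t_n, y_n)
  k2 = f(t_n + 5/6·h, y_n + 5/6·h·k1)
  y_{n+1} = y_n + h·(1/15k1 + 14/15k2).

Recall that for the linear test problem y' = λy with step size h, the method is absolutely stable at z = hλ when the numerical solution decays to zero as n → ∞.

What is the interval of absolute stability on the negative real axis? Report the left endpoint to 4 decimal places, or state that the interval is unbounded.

(-1.2857, 0).

Test eqn y'=λy, z=hλ:
  k1=λy_n ⇒ h·k1=z·y_n;  k2=λ(1+5/6z)y_n ⇒ h·k2=z(1+5/6z)y_n
  y_{n+1}/y_n = 1 + 1/15z + 14/15z(1+5/6z) = 1 + z + 7/9z²
  ⇒ R(z) = 1 + z + 7/9z².

Find x<0 with |R(x)|<1.
x=-0.45: |R|=0.7075
R=1: x+7/9x²=0 ⇒ x=−9/7=-1.2857; min R=1−1/(4·7/9)=0.6786>−1
Confirm numerically:
  x=-1.160: |R|=0.88658 <1
  x=-1.110: |R|=0.84830 <1
  x=-0.604: |R|=0.67975 <1
  x=-1.653: |R|=1.47221 >1
  x=-1.354: |R|=1.07191 >1
Interval (-1.2857, 0).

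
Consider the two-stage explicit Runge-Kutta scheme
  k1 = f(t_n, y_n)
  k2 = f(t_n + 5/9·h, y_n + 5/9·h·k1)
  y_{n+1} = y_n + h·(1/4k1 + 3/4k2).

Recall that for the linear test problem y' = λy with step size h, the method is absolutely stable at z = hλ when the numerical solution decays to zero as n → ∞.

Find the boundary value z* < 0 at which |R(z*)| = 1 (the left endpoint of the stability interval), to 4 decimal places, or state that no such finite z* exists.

z* = -2.4000.

With y'=λy (z=hλ):
  k1=λy_n ⇒ h·k1=z·y_n;  k2=λ(1+5/9z)y_n ⇒ h·k2=z(1+5/9z)y_n
  y_{n+1}/y_n = 1 + 1/4z + 3/4z(1+5/9z) = 1 + z + 5/12z²
  Hence R(z) = 1 + z + 5/12z².

Need |R(x)|<1, x<0.
x=-1.51: |R|=0.4400
R=1: x+5/12x²=0 ⇒ x=−12/5=-2.4000; min R=1−1/(4·5/12)=0.4000>−1
Confirm numerically:
  x=-2.375: |R|=0.97526 <1
  x=-2.322: |R|=0.92454 <1
  x=-2.313: |R|=0.91615 <1
  x=-2.667: |R|=1.29670 >1
  x=-2.523: |R|=1.12930 >1
Interval (-2.4000, 0).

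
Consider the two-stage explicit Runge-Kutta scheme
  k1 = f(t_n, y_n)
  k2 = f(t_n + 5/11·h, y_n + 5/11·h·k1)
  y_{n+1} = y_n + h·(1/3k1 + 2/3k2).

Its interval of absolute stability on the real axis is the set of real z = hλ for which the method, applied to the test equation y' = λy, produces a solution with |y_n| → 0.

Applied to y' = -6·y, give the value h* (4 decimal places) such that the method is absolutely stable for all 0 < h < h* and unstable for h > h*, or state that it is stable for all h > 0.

With y'=λy (z=hλ):
  k1=λy_n ⇒ h·k1=z·y_n;  k2=λ(1+5/11z)y_n ⇒ h·k2=z(1+5/11z)y_n
  y_{n+1}/y_n = 1 + 1/3z + 2/3z(1+5/11z) = 1 + z + 10/33z²
  so R(z) = 1 + z + 10/33z².

Find x<0 with |R(x)|<1.
x=-0.38: |R|=0.6638
R=1: x+10/33x²=0 ⇒ x=−33/10=-3.3000; min R=1−1/(4·10/33)=0.1750>−1
Confirm numerically:
  x=-2.056: |R|=0.22495 <1
  x=-1.467: |R|=0.18515 <1
  x=-1.437: |R|=0.18875 <1
  x=-1.326: |R|=0.20681 <1
  x=-3.893: |R|=1.69956 >1
  x=-3.492: |R|=1.20317 >1
  x=-3.479: |R|=1.18871 >1
Stable set (-3.3000, 0).

(-3.3000,0); λ=-6 ⇒ h* = (33/10)/6 = 0.5500.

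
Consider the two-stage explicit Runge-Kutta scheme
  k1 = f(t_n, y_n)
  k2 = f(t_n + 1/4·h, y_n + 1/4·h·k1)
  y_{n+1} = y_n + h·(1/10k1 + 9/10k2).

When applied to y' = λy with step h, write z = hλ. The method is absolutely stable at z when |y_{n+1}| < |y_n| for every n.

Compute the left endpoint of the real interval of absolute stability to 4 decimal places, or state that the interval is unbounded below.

Set f=λy, z=hλ:
  k1=λy_n ⇒ h·k1=z·y_n;  k2=λ(1+1/4z)y_n ⇒ h·k2=z(1+1/4z)y_n
  y_{n+1}/y_n = 1 + 1/10z + 9/10z(1+1/4z) = 1 + z + 9/40z²
  so R(z) = 1 + z + 9/40z².

Find x<0 with |R(x)|<1.
x=-1.74: |R|=0.0588
R=1: x+9/40x²=0 ⇒ x=−40/9=-4.4444; min R=1−1/(4·9/40)=-0.1111>−1
Confirm numerically:
  x=-3.724: |R|=0.39634 <1
  x=-3.591: |R|=0.31044 <1
  x=-2.511: |R|=0.09235 <1
  x=-5.043: |R|=1.67917 >1
  x=-4.909: |R|=1.51311 >1
  x=-4.805: |R|=1.38981 >1
So |R|<1 on (-4.4444, 0).

left endpoint -4.4444.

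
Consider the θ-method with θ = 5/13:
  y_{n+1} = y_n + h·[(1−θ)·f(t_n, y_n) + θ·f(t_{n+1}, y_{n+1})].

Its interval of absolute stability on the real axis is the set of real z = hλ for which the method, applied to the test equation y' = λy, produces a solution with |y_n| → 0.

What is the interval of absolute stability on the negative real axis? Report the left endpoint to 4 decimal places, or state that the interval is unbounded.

Test eqn y'=λy, z=hλ:
  y_{n+1} = y_n + z·[8/13·y_n + 5/13·y_{n+1}] ⇒ (1 − 5/13z)y_{n+1} = (1 + 8/13z)y_n
  R(z) = (1 + 8/13z)/(1 − 5/13z).

Solve |R(x)|<1 on ℝ⁻.
x=-0.87: |R|=0.3481
R=−1: 1+8/13x = −1+5/13x ⇒ -3/13x=2 ⇒ x=2/(-3/13)=-8.6667
Confirm numerically:
  x=-7.072: |R|=0.90108 <1
  x=-7.057: |R|=0.89999 <1
  x=-4.696: |R|=0.67346 <1
  x=-4.005: |R|=0.57653 <1
  x=-9.177: |R|=1.02600 >1
  x=-8.723: |R|=1.00299 >1
Interval (-8.6667, 0).

(-8.6667, 0).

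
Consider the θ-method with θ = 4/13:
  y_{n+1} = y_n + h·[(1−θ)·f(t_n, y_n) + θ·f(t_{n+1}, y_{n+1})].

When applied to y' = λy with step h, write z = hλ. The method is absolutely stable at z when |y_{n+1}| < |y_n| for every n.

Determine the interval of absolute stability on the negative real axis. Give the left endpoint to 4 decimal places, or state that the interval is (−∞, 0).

Test eqn y'=λy, z=hλ:
  y_{n+1} = y_n + z·[9/13·y_n + 4/13·y_{n+1}] ⇒ (1 − 4/13z)y_{n+1} = (1 + 9/13z)y_n
  ⇒ R(z) = (1 + 9/13z)/(1 − 4/13z).

Boundary: |R(x)|=1, x<0.
x=-1.28: |R|=0.0817
R=−1: 1+9/13x = −1+4/13x ⇒ -5/13x=2 ⇒ x=2/(-5/13)=-5.2000
Confirm numerically:
  x=-3.948: |R|=0.78258 <1
  x=-3.644: |R|=0.71787 <1
  x=-3.383: |R|=0.65758 <1
  x=-2.674: |R|=0.46700 <1
  x=-5.758: |R|=1.07743 >1
  x=-5.616: |R|=1.05865 >1
Stable set (-5.2000, 0).

z∈(-5.2000,0).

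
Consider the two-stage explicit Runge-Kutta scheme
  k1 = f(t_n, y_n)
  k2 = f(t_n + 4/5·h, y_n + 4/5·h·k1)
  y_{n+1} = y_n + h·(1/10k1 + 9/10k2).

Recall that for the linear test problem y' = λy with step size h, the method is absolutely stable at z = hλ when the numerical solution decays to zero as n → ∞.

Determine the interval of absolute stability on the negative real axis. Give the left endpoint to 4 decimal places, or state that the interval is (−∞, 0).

Test eqn y'=λy, z=hλ:
  k1=λy_n ⇒ h·k1=z·y_n;  k2=λ(1+4/5z)y_n ⇒ h·k2=z(1+4/5z)y_n
  y_{n+1}/y_n = 1 + 1/10z + 9/10z(1+4/5z) = 1 + z + 18/25z²
  R(z) = 1 + z + 18/25z².

Solve |R(x)|<1 on ℝ⁻.
x=-0.77: |R|=0.6569
R=1: x+18/25x²=0 ⇒ x=−25/18=-1.3889; min R=1−1/(4·18/25)=0.6528>−1
Confirm numerically:
  x=-1.127: |R|=0.78749 <1
  x=-0.903: |R|=0.68409 <1
  x=-0.663: |R|=0.65349 <1
  x=-0.614: |R|=0.65744 <1
  x=-1.967: |R|=1.81874 >1
  x=-1.530: |R|=1.15545 >1
So |R|<1 on (-1.3889, 0).

z∈(-1.3889,0).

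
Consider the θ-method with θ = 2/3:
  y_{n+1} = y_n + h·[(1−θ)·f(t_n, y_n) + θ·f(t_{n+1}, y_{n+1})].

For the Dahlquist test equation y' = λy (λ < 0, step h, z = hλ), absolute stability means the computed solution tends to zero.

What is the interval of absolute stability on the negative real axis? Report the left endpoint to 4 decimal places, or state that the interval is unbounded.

Set f=λy, z=hλ:
  y_{n+1} = y_n + z·[1/3·y_n + 2/3·y_{n+1}] ⇒ (1 − 2/3z)y_{n+1} = (1 + 1/3z)y_n
  R(z) = (1 + 1/3z)/(1 − 2/3z).

Boundary: |R(x)|=1, x<0.
x=-0.5: |R|=0.6250
x=-2: |R|=0.1429
x=-10: |R|=0.3043
x=-100: |R|=0.4778
θ=2/3≥1/2 ⇒ |1+1/3x|<|1−2/3x| ∀x<0 ⇒ stable on all of ℝ⁻.

interval (−∞, 0).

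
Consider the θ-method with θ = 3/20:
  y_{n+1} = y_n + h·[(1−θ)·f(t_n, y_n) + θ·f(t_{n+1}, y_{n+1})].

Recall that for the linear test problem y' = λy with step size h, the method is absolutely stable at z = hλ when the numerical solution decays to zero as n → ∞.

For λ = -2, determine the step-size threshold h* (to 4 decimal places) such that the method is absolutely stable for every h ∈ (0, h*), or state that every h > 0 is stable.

(-2.8571,0); λ=-2 ⇒ h* = (20/7)/2 = 1.4286.

With y'=λy (z=hλ):
  y_{n+1} = y_n + z·[17/20·y_n + 3/20·y_{n+1}] ⇒ (1 − 3/20z)y_{n+1} = (1 + 17/20z)y_n
  Hence R(z) = (1 + 17/20z)/(1 − 3/20z).

Find x<0 with |R(x)|<1.
x=-1.56: |R|=0.2642
R=−1: 1+17/20x = −1+3/20x ⇒ -7/10x=2 ⇒ x=2/(-7/10)=-2.8571
Confirm numerically:
  x=-2.586: |R|=0.86325 <1
  x=-2.453: |R|=0.79319 <1
  x=-1.834: |R|=0.43832 <1
  x=-1.743: |R|=0.38174 <1
  x=-3.445: |R|=1.27130 >1
  x=-3.281: |R|=1.19884 >1
Interval (-2.8571, 0).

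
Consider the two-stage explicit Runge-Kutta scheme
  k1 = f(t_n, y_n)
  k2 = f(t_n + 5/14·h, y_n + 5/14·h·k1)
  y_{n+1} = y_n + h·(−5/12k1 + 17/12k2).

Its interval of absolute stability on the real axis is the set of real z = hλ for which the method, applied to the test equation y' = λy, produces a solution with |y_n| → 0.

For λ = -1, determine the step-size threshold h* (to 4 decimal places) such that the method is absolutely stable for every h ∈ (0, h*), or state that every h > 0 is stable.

(-1.9765,0); λ=-1 ⇒ h* = (168/85)/1 = 1.9765.

Test eqn y'=λy, z=hλ:
  k1=λy_n ⇒ h·k1=z·y_n;  k2=λ(1+5/14z)y_n ⇒ h·k2=z(1+5/14z)y_n
  y_{n+1}/y_n = 1 − 5/12z + 17/12z(1+5/14z) = 1 + z + 85/168z²
  R(z) = 1 + z + 85/168z².

Boundary: |R(x)|=1, x<0.
x=-1.72: |R|=0.7768
R=1: x+85/168x²=0 ⇒ x=−168/85=-1.9765; min R=1−1/(4·85/168)=0.5059>−1
Confirm numerically:
  x=-1.735: |R|=0.78803 <1
  x=-1.704: |R|=0.76509 <1
  x=-1.531: |R|=0.65493 <1
  x=-1.243: |R|=0.53872 <1
  x=-2.546: |R|=1.73364 >1
  x=-2.492: |R|=1.65000 >1
So |R|<1 on (-1.9765, 0).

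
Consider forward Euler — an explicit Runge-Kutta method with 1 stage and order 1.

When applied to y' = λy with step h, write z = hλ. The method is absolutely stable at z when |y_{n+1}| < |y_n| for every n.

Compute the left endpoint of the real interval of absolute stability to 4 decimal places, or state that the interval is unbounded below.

z* = -2.0000.

Test eqn y'=λy, z=hλ:
  order 1, 1-stage ⇒ R(z)=1+z
  (e.g. R(-1.6)=-0.60000, |R|=0.60000)

Boundary: |R(x)|=1, x<0.
x=-1.6: |R|=0.6000
|R(-2.06)|=1.0600 |R(-0.98)|=0.0200
Bisect:
  x_lo=-2.4783 |R|=1.4783  x_hi=-0.1974 |R|=0.8026
  mid=-1.33787 |R|=0.33787 →hi
  mid=-1.90810 |R|=0.90810 →hi
  mid=-2.19322 |R|=1.19322 →lo
  mid=-2.05066 |R|=1.05066 →lo
  mid=-1.97938 |R|=0.97938 →hi
  mid=-2.01502 |R|=1.01502 →lo
  mid=-1.99720 |R|=0.99720 →hi
  mid=-2.00611 |R|=1.00611 →lo
  mid=-2.00165 |R|=1.00165 →lo
  ...
  [-2.00012,-1.99998] ⇒ x*=-2.0000
So |R|<1 on (-2.0000, 0).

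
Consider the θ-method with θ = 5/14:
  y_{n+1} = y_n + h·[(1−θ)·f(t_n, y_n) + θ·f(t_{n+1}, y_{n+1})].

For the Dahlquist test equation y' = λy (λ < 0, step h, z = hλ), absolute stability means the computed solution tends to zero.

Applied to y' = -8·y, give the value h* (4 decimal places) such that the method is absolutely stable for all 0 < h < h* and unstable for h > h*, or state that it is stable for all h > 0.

(-7.0000,0); λ=-8 ⇒ h* = (7)/8 = 0.8750.

Set f=λy, z=hλ:
  y_{n+1} = y_n + z·[9/14·y_n + 5/14·y_{n+1}] ⇒ (1 − 5/14z)y_{n+1} = (1 + 9/14z)y_n
  Hence R(z) = (1 + 9/14z)/(1 − 5/14z).

Solve |R(x)|<1 on ℝ⁻.
x=-1.32: |R|=0.1029
R=−1: 1+9/14x = −1+5/14x ⇒ -2/7x=2 ⇒ x=2/(-2/7)=-7.0000
Confirm numerically:
  x=-4.491: |R|=0.72470 <1
  x=-4.377: |R|=0.70762 <1
  x=-3.950: |R|=0.63852 <1
  x=-7.059: |R|=1.00479 >1
  x=-7.034: |R|=1.00277 >1
So |R|<1 on (-7.0000, 0).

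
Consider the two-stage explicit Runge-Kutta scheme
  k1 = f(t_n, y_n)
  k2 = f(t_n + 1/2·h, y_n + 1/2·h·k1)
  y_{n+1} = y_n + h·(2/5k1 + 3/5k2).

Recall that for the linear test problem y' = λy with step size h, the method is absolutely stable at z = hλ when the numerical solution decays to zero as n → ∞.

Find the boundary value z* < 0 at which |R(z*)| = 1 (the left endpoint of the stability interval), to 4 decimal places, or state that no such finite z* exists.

z* = -3.3333.

Test eqn y'=λy, z=hλ:
  k1=λy_n ⇒ h·k1=z·y_n;  k2=λ(1+1/2z)y_n ⇒ h·k2=z(1+1/2z)y_n
  y_{n+1}/y_n = 1 + 2/5z + 3/5z(1+1/2z) = 1 + z + 3/10z²
  Hence R(z) = 1 + z + 3/10z².

Need |R(x)|<1, x<0.
x=-0.69: |R|=0.4528
R=1: x+3/10x²=0 ⇒ x=−10/3=-3.3333; min R=1−1/(4·3/10)=0.1667>−1
Confirm numerically:
  x=-2.997: |R|=0.69760 <1
  x=-2.756: |R|=0.52266 <1
  x=-2.449: |R|=0.35028 <1
  x=-3.824: |R|=1.56289 >1
  x=-3.633: |R|=1.32661 >1
So |R|<1 on (-3.3333, 0).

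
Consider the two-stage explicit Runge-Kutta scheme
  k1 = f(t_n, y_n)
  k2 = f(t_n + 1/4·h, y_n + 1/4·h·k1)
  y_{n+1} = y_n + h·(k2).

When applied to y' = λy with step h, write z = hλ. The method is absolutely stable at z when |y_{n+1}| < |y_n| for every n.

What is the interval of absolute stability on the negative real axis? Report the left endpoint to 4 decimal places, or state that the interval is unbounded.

With y'=λy (z=hλ):
  k1=λy_n ⇒ h·k1=z·y_n;  k2=λ(1+1/4z)y_n ⇒ h·k2=z(1+1/4z)y_n
  y_{n+1}/y_n = 1 + z(1+1/4z) = 1 + z + 1/4z²
  ⇒ R(z) = 1 + z + 1/4z².

Solve |R(x)|<1 on ℝ⁻.
x=-0.53: |R|=0.5402
R=1: x+1/4x²=0 ⇒ x=−4=-4.0000; min R=1−1/(4·1/4)=0.0000>−1
Confirm numerically:
  x=-3.426: |R|=0.50837 <1
  x=-3.236: |R|=0.38192 <1
  x=-2.885: |R|=0.19581 <1
  x=-1.922: |R|=0.00152 <1
  x=-4.540: |R|=1.61290 >1
  x=-4.465: |R|=1.51906 >1
Interval (-4.0000, 0).

z∈(-4.0000,0).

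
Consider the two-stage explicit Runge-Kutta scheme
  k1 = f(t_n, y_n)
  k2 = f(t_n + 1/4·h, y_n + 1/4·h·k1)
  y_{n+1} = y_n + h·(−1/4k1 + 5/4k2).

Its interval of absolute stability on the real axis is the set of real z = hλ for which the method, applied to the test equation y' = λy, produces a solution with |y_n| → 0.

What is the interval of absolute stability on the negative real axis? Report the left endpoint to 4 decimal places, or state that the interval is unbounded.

z∈(-3.2000,0).

On y'=λy, z=hλ:
  k1=λy_n ⇒ h·k1=z·y_n;  k2=λ(1+1/4z)y_n ⇒ h·k2=z(1+1/4z)y_n
  y_{n+1}/y_n = 1 − 1/4z + 5/4z(1+1/4z) = 1 + z + 5/16z²
  ⇒ R(z) = 1 + z + 5/16z².

Need |R(x)|<1, x<0.
x=-1.16: |R|=0.2605
R=1: x+5/16x²=0 ⇒ x=−16/5=-3.2000; min R=1−1/(4·5/16)=0.2000>−1
Confirm numerically:
  x=-1.664: |R|=0.20128 <1
  x=-1.548: |R|=0.20085 <1
  x=-1.447: |R|=0.20732 <1
  x=-3.713: |R|=1.59524 >1
  x=-3.574: |R|=1.41771 >1
  x=-3.466: |R|=1.28811 >1
Interval (-3.2000, 0).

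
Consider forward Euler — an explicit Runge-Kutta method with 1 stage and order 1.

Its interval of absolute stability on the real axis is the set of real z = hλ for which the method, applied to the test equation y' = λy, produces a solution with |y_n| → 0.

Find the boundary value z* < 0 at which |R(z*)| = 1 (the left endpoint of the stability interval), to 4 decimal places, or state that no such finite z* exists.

Set f=λy, z=hλ:
  order 1, 1-stage ⇒ R(z)=1+z
  (e.g. R(-0.89)=0.11000, |R|=0.11000)

Find x<0 with |R(x)|<1.
x=-0.89: |R|=0.1100
|R(-2.28)|=1.2800 |R(-1.68)|=0.6800 |R(-0.8)|=0.2000
Bisect:
  x_lo=-2.5941 |R|=1.5941  x_hi=-0.2025 |R|=0.7975
  mid=-1.39828 |R|=0.39828 →hi
  mid=-1.99618 |R|=0.99618 →hi
  mid=-2.29512 |R|=1.29512 →lo
  mid=-2.14565 |R|=1.14565 →lo
  mid=-2.07091 |R|=1.07091 →lo
  mid=-2.03354 |R|=1.03354 →lo
  mid=-2.01486 |R|=1.01486 →lo
  mid=-2.00552 |R|=1.00552 →lo
  mid=-2.00085 |R|=1.00085 →lo
  ...
  [-2.00012,-1.99997] ⇒ x*=-2.0000
Stable set (-2.0000, 0).

z* = -2.0000.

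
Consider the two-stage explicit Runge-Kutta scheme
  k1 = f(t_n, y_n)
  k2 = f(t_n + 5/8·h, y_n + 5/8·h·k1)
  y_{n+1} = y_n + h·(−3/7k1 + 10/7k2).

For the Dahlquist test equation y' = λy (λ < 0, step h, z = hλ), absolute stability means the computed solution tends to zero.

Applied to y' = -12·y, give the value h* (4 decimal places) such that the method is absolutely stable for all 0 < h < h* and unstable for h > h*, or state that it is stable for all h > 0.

(-1.1200,0); λ=-12 ⇒ h* = (28/25)/12 = 0.0933.

Set f=λy, z=hλ:
  k1=λy_n ⇒ h·k1=z·y_n;  k2=λ(1+5/8z)y_n ⇒ h·k2=z(1+5/8z)y_n
  y_{n+1}/y_n = 1 − 3/7z + 10/7z(1+5/8z) = 1 + z + 25/28z²
  so R(z) = 1 + z + 25/28z².

Need |R(x)|<1, x<0.
x=-0.81: |R|=0.7758
R=1: x+25/28x²=0 ⇒ x=−28/25=-1.1200; min R=1−1/(4·25/28)=0.7200>−1
Confirm numerically:
  x=-0.937: |R|=0.84690 <1
  x=-0.855: |R|=0.79770 <1
  x=-0.720: |R|=0.74286 <1
  x=-0.531: |R|=0.72075 <1
  x=-1.460: |R|=1.44321 >1
  x=-1.349: |R|=1.27582 >1
Stable set (-1.1200, 0).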